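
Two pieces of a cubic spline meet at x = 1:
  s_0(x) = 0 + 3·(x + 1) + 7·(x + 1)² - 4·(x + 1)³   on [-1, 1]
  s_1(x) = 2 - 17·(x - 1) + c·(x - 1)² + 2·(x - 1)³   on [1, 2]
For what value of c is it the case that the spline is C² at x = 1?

s_0''(x) = 14 - 24·(x + 1), so s_0''(1) = -34. On the right, s_1''(1) = 2c, so c = -17.

-17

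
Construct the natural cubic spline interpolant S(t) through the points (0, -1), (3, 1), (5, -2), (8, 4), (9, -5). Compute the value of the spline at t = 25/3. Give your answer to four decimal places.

1.6413

Put σ_i = S'' at the i-th knot. Here h = (3, 2, 3, 1) and Δ = (2/3, -3/2, 2, -9), so the interior equations h_(i-1)·σ_(i-1) + 2(h_(i-1)+h_i)·σ_i + h_i·σ_(i+1) = 6(Δ_i − Δ_(i-1)) read
  3·σ_0 + 10·σ_1 + 2·σ_2 = 6(Δ_1 - Δ_0) = -13
  2·σ_1 + 10·σ_2 + 3·σ_3 = 6(Δ_2 - Δ_1) = 21
  3·σ_2 + 8·σ_3 + 1·σ_4 = 6(Δ_3 - Δ_2) = -66
Natural end conditions: σ_0 = σ_4 = 0.
Solving the tridiagonal system: σ_0 = 0, σ_1 = -1655/678, σ_2 = 1934/339, σ_3 = -1174/113, σ_4 = 0.
On [8, 9], S(t) = 4 - 1877/339·(t - 8) - 587/113·(t - 8)² + 587/339·(t - 8)³.
With (t - 8) = 1/3: S(25/3) = 15023/9153.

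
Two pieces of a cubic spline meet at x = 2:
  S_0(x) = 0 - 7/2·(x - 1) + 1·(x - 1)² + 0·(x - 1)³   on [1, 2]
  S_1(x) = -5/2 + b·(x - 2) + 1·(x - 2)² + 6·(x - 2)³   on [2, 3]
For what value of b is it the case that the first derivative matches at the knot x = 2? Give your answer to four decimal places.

S_0'(x) = -7/2 + 2·(x - 1) + 0·(x - 1)², so S_0'(2) = -3/2. On the right, S_1'(2) = b, so b = -3/2.

-1.5000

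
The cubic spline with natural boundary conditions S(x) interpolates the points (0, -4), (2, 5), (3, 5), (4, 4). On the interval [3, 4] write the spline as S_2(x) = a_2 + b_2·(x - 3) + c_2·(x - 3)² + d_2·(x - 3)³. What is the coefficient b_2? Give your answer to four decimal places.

Let m_i = S''(x_i). Step sizes h_i = 2, 1, 1; slopes of the chords Δ_i = (y_(i+1) - y_i)/h_i = 9/2, 0, -1.
  2·m_0 + 6·m_1 + 1·m_2 = 6(Δ_1 - Δ_0) = -27
  1·m_1 + 4·m_2 + 1·m_3 = 6(Δ_2 - Δ_1) = -6
Natural end conditions: m_0 = m_3 = 0.
Forward elimination and back-substitution give m_0 = 0, m_1 = -102/23, m_2 = -9/23, m_3 = 0.
On [3, 4], with S_2(x) = a_2 + b_2·(x - 3) + c_2·(x - 3)² + d_2·(x - 3)³: c_2 = m_2/2 = -9/46, d_2 = (m_3 - m_2)/(6h_2) = 3/46, b_2 = Δ_2 - h_2(2m_2 + m_3)/6 = -20/23.

-0.8696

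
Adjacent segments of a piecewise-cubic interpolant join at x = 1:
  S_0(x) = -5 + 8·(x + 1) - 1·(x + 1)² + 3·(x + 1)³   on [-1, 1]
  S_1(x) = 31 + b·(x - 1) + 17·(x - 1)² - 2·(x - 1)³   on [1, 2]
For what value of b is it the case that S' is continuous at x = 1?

40

S_0'(x) = 8 - 2·(x + 1) + 9·(x + 1)², so S_0'(1) = 40. On the right, S_1'(1) = b, so b = 40.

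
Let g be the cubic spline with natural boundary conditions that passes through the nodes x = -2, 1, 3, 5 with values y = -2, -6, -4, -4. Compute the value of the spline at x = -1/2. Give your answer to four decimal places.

-4.9178

Let m_i = g''(x_i). Step sizes h_i = 3, 2, 2; slopes of the chords Δ_i = (y_(i+1) - y_i)/h_i = -4/3, 1, 0.
  3·m_0 + 10·m_1 + 2·m_2 = 6(Δ_1 - Δ_0) = 14
  2·m_1 + 8·m_2 + 2·m_3 = 6(Δ_2 - Δ_1) = -6
Natural end conditions: m_0 = m_3 = 0.
Solving the tridiagonal system: m_0 = 0, m_1 = 31/19, m_2 = -22/19, m_3 = 0.
On [-2, 1], g(x) = -2 - 245/114·(x + 2) + 0·(x + 2)² + 31/342·(x + 2)³.
With (x + 2) = 3/2: g(-1/2) = -1495/304.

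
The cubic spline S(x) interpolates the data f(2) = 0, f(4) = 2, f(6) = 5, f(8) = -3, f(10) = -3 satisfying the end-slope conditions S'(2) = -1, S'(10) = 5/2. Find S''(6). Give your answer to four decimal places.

Put m_i = S'' at the i-th knot. Here h = (2, 2, 2, 2) and Δ = (1, 3/2, -4, 0), so the interior equations h_(i-1)·m_(i-1) + 2(h_(i-1)+h_i)·m_i + h_i·m_(i+1) = 6(Δ_i − Δ_(i-1)) read
  2·m_0 + 8·m_1 + 2·m_2 = 6(Δ_1 - Δ_0) = 3
  2·m_1 + 8·m_2 + 2·m_3 = 6(Δ_2 - Δ_1) = -33
  2·m_2 + 8·m_3 + 2·m_4 = 6(Δ_3 - Δ_2) = 24
Clamped end conditions give two more equations: 2h_0·m_0 + h_0·m_1 = 6(Δ_0 - S'(2)) = 12 and h_3·m_3 + 2h_3·m_4 = 6(S'(10) - Δ_3) = 15.
Solving: m_0 = 137/56, m_1 = 31/28, m_2 = -43/8, m_3 = 109/28, m_4 = 101/56.

-5.3750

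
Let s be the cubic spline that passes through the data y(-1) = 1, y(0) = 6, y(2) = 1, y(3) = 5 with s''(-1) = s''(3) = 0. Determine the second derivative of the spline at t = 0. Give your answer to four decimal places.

Put m_i = s'' at the i-th knot. Here h = (1, 2, 1) and Δ = (5, -5/2, 4), so the interior equations h_(i-1)·m_(i-1) + 2(h_(i-1)+h_i)·m_i + h_i·m_(i+1) = 6(Δ_i − Δ_(i-1)) read
  1·m_0 + 6·m_1 + 2·m_2 = 6(Δ_1 - Δ_0) = -45
  2·m_1 + 6·m_2 + 1·m_3 = 6(Δ_2 - Δ_1) = 39
Natural end conditions: m_0 = m_3 = 0.
Hence m_0 = 0, m_1 = -87/8, m_2 = 81/8, m_3 = 0.

-10.8750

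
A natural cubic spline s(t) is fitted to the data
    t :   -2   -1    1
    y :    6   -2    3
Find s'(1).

6

Write M_i for s''(x_i). With h_i = 1, 2 and divided differences Δ_i = -8, 5/2, the continuity of s' gives the tridiagonal system
  1·M_0 + 6·M_1 + 2·M_2 = 6(Δ_1 - Δ_0) = 63
Natural end conditions: M_0 = M_2 = 0.
Hence M_0 = 0, M_1 = 21/2, M_2 = 0.
On [-1, 1], s'(t) = b_1 + 2c_1·(t + 1) + 3d_1·(t + 1)² with b_1 = Δ_1 - h_1(2M_1 + M_2)/6 = -9/2, c_1 = M_1/2 = 21/4, d_1 = (M_2 - M_1)/(6h_1) = -7/8. So s'(1) = 6.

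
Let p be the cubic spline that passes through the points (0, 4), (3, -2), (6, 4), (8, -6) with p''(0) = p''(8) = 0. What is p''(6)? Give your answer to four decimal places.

-5.1892

Let M_i = p''(x_i). Step sizes h_i = 3, 3, 2; slopes of the chords Δ_i = (y_(i+1) - y_i)/h_i = -2, 2, -5.
  3·M_0 + 12·M_1 + 3·M_2 = 6(Δ_1 - Δ_0) = 24
  3·M_1 + 10·M_2 + 2·M_3 = 6(Δ_2 - Δ_1) = -42
Natural end conditions: M_0 = M_3 = 0.
Forward elimination and back-substitution give M_0 = 0, M_1 = 122/37, M_2 = -192/37, M_3 = 0.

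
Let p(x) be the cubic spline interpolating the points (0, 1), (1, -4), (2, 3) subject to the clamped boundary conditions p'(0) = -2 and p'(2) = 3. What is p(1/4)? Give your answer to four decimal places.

-0.1211

Put m_i = p'' at the i-th knot. Here h = (1, 1) and Δ = (-5, 7), so the interior equations h_(i-1)·m_(i-1) + 2(h_(i-1)+h_i)·m_i + h_i·m_(i+1) = 6(Δ_i − Δ_(i-1)) read
  1·m_0 + 4·m_1 + 1·m_2 = 6(Δ_1 - Δ_0) = 72
Clamped end conditions give two more equations: 2h_0·m_0 + h_0·m_1 = 6(Δ_0 - p'(0)) = -18 and h_1·m_1 + 2h_1·m_2 = 6(p'(2) - Δ_1) = -24.
Hence m_0 = -49/2, m_1 = 31, m_2 = -55/2.
On [0, 1], p(x) = 1 - 2·x - 49/4·x² + 37/4·x³.
With x = 1/4: p(1/4) = -31/256.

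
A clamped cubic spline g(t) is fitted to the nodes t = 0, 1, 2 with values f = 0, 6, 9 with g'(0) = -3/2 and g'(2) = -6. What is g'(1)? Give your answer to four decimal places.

8.6250

With m_i denoting the second derivative at x_i, h_i = 1, 1, and Δ_i = (y_(i+1) − y_i)/h_i = 6, 3:
  1·m_0 + 4·m_1 + 1·m_2 = 6(Δ_1 - Δ_0) = -18
Clamped end conditions give two more equations: 2h_0·m_0 + h_0·m_1 = 6(Δ_0 - g'(0)) = 45 and h_1·m_1 + 2h_1·m_2 = 6(g'(2) - Δ_1) = -54.
Hence m_0 = 99/4, m_1 = -9/2, m_2 = -99/4.
On [1, 2], g'(t) = b_1 + 2c_1·(t - 1) + 3d_1·(t - 1)² with b_1 = Δ_1 - h_1(2m_1 + m_2)/6 = 69/8, c_1 = m_1/2 = -9/4, d_1 = (m_2 - m_1)/(6h_1) = -27/8. So g'(1) = 69/8.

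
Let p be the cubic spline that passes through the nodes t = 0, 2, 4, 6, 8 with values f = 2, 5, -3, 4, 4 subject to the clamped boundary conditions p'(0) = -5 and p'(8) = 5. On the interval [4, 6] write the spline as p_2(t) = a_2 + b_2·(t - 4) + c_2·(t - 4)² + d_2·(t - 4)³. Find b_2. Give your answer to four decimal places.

-0.6429

With m_i denoting the second derivative at x_i, h_i = 2, 2, 2, 2, and Δ_i = (y_(i+1) − y_i)/h_i = 3/2, -4, 7/2, 0:
  2·m_0 + 8·m_1 + 2·m_2 = 6(Δ_1 - Δ_0) = -33
  2·m_1 + 8·m_2 + 2·m_3 = 6(Δ_2 - Δ_1) = 45
  2·m_2 + 8·m_3 + 2·m_4 = 6(Δ_3 - Δ_2) = -21
Clamped end conditions give two more equations: 2h_0·m_0 + h_0·m_1 = 6(Δ_0 - p'(0)) = 39 and h_3·m_3 + 2h_3·m_4 = 6(p'(8) - Δ_3) = 30.
Solving the tridiagonal system: m_0 = 419/28, m_1 = -73/7, m_2 = 41/4, m_3 = -113/14, m_4 = 323/28.
On [4, 6], with p_2(t) = a_2 + b_2·(t - 4) + c_2·(t - 4)² + d_2·(t - 4)³: c_2 = m_2/2 = 41/8, d_2 = (m_3 - m_2)/(6h_2) = -171/112, b_2 = Δ_2 - h_2(2m_2 + m_3)/6 = -9/14.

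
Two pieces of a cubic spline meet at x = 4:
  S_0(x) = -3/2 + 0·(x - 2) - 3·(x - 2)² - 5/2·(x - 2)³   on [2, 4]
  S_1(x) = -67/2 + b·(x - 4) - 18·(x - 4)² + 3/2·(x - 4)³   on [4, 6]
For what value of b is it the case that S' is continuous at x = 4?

S_0'(x) = 0 - 6·(x - 2) - 15/2·(x - 2)², so S_0'(4) = -42. On the right, S_1'(4) = b, so b = -42.

-42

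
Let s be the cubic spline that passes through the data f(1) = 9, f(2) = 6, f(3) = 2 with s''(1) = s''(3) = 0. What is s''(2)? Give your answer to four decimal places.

Let M_i = s''(x_i). Step sizes h_i = 1, 1; slopes of the chords Δ_i = (y_(i+1) - y_i)/h_i = -3, -4.
  1·M_0 + 4·M_1 + 1·M_2 = 6(Δ_1 - Δ_0) = -6
Natural end conditions: M_0 = M_2 = 0.
Solving the tridiagonal system: M_0 = 0, M_1 = -3/2, M_2 = 0.

-1.5000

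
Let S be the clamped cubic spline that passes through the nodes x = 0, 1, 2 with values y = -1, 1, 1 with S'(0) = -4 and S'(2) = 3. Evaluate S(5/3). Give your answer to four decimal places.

Put σ_i = S'' at the i-th knot. Here h = (1, 1) and Δ = (2, 0), so the interior equations h_(i-1)·σ_(i-1) + 2(h_(i-1)+h_i)·σ_i + h_i·σ_(i+1) = 6(Δ_i − Δ_(i-1)) read
  1·σ_0 + 4·σ_1 + 1·σ_2 = 6(Δ_1 - Δ_0) = -12
Clamped end conditions give two more equations: 2h_0·σ_0 + h_0·σ_1 = 6(Δ_0 - S'(0)) = 36 and h_1·σ_1 + 2h_1·σ_2 = 6(S'(2) - Δ_1) = 18.
Forward elimination and back-substitution give σ_0 = 49/2, σ_1 = -13, σ_2 = 31/2.
On [1, 2], S(x) = 1 + 7/4·(x - 1) - 13/2·(x - 1)² + 19/4·(x - 1)³.
With (x - 1) = 2/3: S(5/3) = 37/54.

0.6852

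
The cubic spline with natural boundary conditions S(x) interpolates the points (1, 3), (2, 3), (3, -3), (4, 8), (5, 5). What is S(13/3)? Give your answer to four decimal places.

8.8783

Let M_i = S''(x_i). Step sizes h_i = 1, 1, 1, 1; slopes of the chords Δ_i = (y_(i+1) - y_i)/h_i = 0, -6, 11, -3.
  1·M_0 + 4·M_1 + 1·M_2 = 6(Δ_1 - Δ_0) = -36
  1·M_1 + 4·M_2 + 1·M_3 = 6(Δ_2 - Δ_1) = 102
  1·M_2 + 4·M_3 + 1·M_4 = 6(Δ_3 - Δ_2) = -84
Natural end conditions: M_0 = M_4 = 0.
Solving the tridiagonal system: M_0 = 0, M_1 = -129/7, M_2 = 264/7, M_3 = -213/7, M_4 = 0.
On [4, 5], S(x) = 8 + 50/7·(x - 4) - 213/14·(x - 4)² + 71/14·(x - 4)³.
With (x - 4) = 1/3: S(13/3) = 1678/189.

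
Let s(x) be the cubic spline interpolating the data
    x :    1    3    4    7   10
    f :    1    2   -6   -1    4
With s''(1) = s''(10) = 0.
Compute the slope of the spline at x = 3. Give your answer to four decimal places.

-6.2098

Put m_i = s'' at the i-th knot. Here h = (2, 1, 3, 3) and Δ = (1/2, -8, 5/3, 5/3), so the interior equations h_(i-1)·m_(i-1) + 2(h_(i-1)+h_i)·m_i + h_i·m_(i+1) = 6(Δ_i − Δ_(i-1)) read
  2·m_0 + 6·m_1 + 1·m_2 = 6(Δ_1 - Δ_0) = -51
  1·m_1 + 8·m_2 + 3·m_3 = 6(Δ_2 - Δ_1) = 58
  3·m_2 + 12·m_3 + 3·m_4 = 6(Δ_3 - Δ_2) = 0
Natural end conditions: m_0 = m_4 = 0.
Solving the tridiagonal system: m_0 = 0, m_1 = -1711/170, m_2 = 798/85, m_3 = -399/170, m_4 = 0.
On [3, 4], s'(x) = b_1 + 2c_1·(x - 3) + 3d_1·(x - 3)² with b_1 = Δ_1 - h_1(2m_1 + m_2)/6 = -3167/510, c_1 = m_1/2 = -1711/340, d_1 = (m_2 - m_1)/(6h_1) = 3307/1020. So s'(3) = -3167/510.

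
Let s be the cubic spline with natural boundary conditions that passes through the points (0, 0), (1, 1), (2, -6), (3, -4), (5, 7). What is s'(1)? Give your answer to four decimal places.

Let M_i = s''(x_i). Step sizes h_i = 1, 1, 1, 2; slopes of the chords Δ_i = (y_(i+1) - y_i)/h_i = 1, -7, 2, 11/2.
  1·M_0 + 4·M_1 + 1·M_2 = 6(Δ_1 - Δ_0) = -48
  1·M_1 + 4·M_2 + 1·M_3 = 6(Δ_2 - Δ_1) = 54
  1·M_2 + 6·M_3 + 2·M_4 = 6(Δ_3 - Δ_2) = 21
Natural end conditions: M_0 = M_4 = 0.
Solving the tridiagonal system: M_0 = 0, M_1 = -1407/86, M_2 = 750/43, M_3 = 51/86, M_4 = 0.
On [1, 2], s'(x) = b_1 + 2c_1·(x - 1) + 3d_1·(x - 1)² with b_1 = Δ_1 - h_1(2M_1 + M_2)/6 = -383/86, c_1 = M_1/2 = -1407/172, d_1 = (M_2 - M_1)/(6h_1) = 969/172. So s'(1) = -383/86.

-4.4535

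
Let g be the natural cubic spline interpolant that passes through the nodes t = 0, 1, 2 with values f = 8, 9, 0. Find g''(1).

Write M_i for g''(x_i). With h_i = 1, 1 and divided differences Δ_i = 1, -9, the continuity of g' gives the tridiagonal system
  1·M_0 + 4·M_1 + 1·M_2 = 6(Δ_1 - Δ_0) = -60
Natural end conditions: M_0 = M_2 = 0.
Solving: M_0 = 0, M_1 = -15, M_2 = 0.

-15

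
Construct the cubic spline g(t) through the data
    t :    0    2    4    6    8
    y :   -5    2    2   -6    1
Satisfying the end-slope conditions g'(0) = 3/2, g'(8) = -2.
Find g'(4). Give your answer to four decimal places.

Let M_i = g''(x_i). Step sizes h_i = 2, 2, 2, 2; slopes of the chords Δ_i = (y_(i+1) - y_i)/h_i = 7/2, 0, -4, 7/2.
  2·M_0 + 8·M_1 + 2·M_2 = 6(Δ_1 - Δ_0) = -21
  2·M_1 + 8·M_2 + 2·M_3 = 6(Δ_2 - Δ_1) = -24
  2·M_2 + 8·M_3 + 2·M_4 = 6(Δ_3 - Δ_2) = 45
Clamped end conditions give two more equations: 2h_0·M_0 + h_0·M_1 = 6(Δ_0 - g'(0)) = 12 and h_3·M_3 + 2h_3·M_4 = 6(g'(8) - Δ_3) = -33.
Hence M_0 = 473/112, M_1 = -137/56, M_2 = -79/16, M_3 = 571/56, M_4 = -1495/112.
On [4, 6], g'(t) = b_2 + 2c_2·(t - 4) + 3d_2·(t - 4)² with b_2 = Δ_2 - h_2(2M_2 + M_3)/6 = -115/28, c_2 = M_2/2 = -79/32, d_2 = (M_3 - M_2)/(6h_2) = 565/448. So g'(4) = -115/28.

-4.1071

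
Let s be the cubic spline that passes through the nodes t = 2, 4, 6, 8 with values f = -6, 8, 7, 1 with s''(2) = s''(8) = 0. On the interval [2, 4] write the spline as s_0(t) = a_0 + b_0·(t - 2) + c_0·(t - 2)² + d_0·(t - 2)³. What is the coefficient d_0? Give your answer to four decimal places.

With m_i denoting the second derivative at x_i, h_i = 2, 2, 2, and Δ_i = (y_(i+1) − y_i)/h_i = 7, -1/2, -3:
  2·m_0 + 8·m_1 + 2·m_2 = 6(Δ_1 - Δ_0) = -45
  2·m_1 + 8·m_2 + 2·m_3 = 6(Δ_2 - Δ_1) = -15
Natural end conditions: m_0 = m_3 = 0.
Hence m_0 = 0, m_1 = -11/2, m_2 = -1/2, m_3 = 0.
On [2, 4], with s_0(t) = a_0 + b_0·(t - 2) + c_0·(t - 2)² + d_0·(t - 2)³: c_0 = m_0/2 = 0, d_0 = (m_1 - m_0)/(6h_0) = -11/24, b_0 = Δ_0 - h_0(2m_0 + m_1)/6 = 53/6.

-0.4583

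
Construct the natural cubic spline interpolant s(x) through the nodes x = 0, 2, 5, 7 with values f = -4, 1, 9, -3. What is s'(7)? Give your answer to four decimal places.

-7.9158

With σ_i denoting the second derivative at x_i, h_i = 2, 3, 2, and Δ_i = (y_(i+1) − y_i)/h_i = 5/2, 8/3, -6:
  2·σ_0 + 10·σ_1 + 3·σ_2 = 6(Δ_1 - Δ_0) = 1
  3·σ_1 + 10·σ_2 + 2·σ_3 = 6(Δ_2 - Δ_1) = -52
Natural end conditions: σ_0 = σ_3 = 0.
Forward elimination and back-substitution give σ_0 = 0, σ_1 = 166/91, σ_2 = -523/91, σ_3 = 0.
On [5, 7], s'(x) = b_2 + 2c_2·(x - 5) + 3d_2·(x - 5)² with b_2 = Δ_2 - h_2(2σ_2 + σ_3)/6 = -592/273, c_2 = σ_2/2 = -523/182, d_2 = (σ_3 - σ_2)/(6h_2) = 523/1092. So s'(7) = -2161/273.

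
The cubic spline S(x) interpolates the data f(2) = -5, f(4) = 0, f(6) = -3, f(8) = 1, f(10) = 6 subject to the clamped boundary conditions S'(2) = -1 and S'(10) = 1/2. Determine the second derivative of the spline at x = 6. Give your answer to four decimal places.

Write M_i for S''(x_i). With h_i = 2, 2, 2, 2 and divided differences Δ_i = 5/2, -3/2, 2, 5/2, the continuity of S' gives the tridiagonal system
  2·M_0 + 8·M_1 + 2·M_2 = 6(Δ_1 - Δ_0) = -24
  2·M_1 + 8·M_2 + 2·M_3 = 6(Δ_2 - Δ_1) = 21
  2·M_2 + 8·M_3 + 2·M_4 = 6(Δ_3 - Δ_2) = 3
Clamped end conditions give two more equations: 2h_0·M_0 + h_0·M_1 = 6(Δ_0 - S'(2)) = 21 and h_3·M_3 + 2h_3·M_4 = 6(S'(10) - Δ_3) = -12.
Solving the tridiagonal system: M_0 = 465/56, M_1 = -171/28, M_2 = 33/8, M_3 = 3/28, M_4 = -171/56.

4.1250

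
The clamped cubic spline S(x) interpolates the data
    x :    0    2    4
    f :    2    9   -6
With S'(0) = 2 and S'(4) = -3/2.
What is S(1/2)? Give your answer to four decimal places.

With σ_i denoting the second derivative at x_i, h_i = 2, 2, and Δ_i = (y_(i+1) − y_i)/h_i = 7/2, -15/2:
  2·σ_0 + 8·σ_1 + 2·σ_2 = 6(Δ_1 - Δ_0) = -66
Clamped end conditions give two more equations: 2h_0·σ_0 + h_0·σ_1 = 6(Δ_0 - S'(0)) = 9 and h_1·σ_1 + 2h_1·σ_2 = 6(S'(4) - Δ_1) = 36.
Solving the tridiagonal system: σ_0 = 77/8, σ_1 = -59/4, σ_2 = 131/8.
On [0, 2], S(x) = 2 + 2·x + 77/16·x² - 65/32·x³.
With x = 1/2: S(1/2) = 1011/256.

3.9492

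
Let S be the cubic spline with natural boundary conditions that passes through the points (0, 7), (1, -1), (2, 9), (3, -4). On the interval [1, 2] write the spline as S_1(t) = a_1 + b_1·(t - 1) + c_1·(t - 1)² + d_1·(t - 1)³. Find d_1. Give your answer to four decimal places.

-13.6667

Write σ_i for S''(x_i). With h_i = 1, 1, 1 and divided differences Δ_i = -8, 10, -13, the continuity of S' gives the tridiagonal system
  1·σ_0 + 4·σ_1 + 1·σ_2 = 6(Δ_1 - Δ_0) = 108
  1·σ_1 + 4·σ_2 + 1·σ_3 = 6(Δ_2 - Δ_1) = -138
Natural end conditions: σ_0 = σ_3 = 0.
Solving the tridiagonal system: σ_0 = 0, σ_1 = 38, σ_2 = -44, σ_3 = 0.
On [1, 2], with S_1(t) = a_1 + b_1·(t - 1) + c_1·(t - 1)² + d_1·(t - 1)³: c_1 = σ_1/2 = 19, d_1 = (σ_2 - σ_1)/(6h_1) = -41/3, b_1 = Δ_1 - h_1(2σ_1 + σ_2)/6 = 14/3.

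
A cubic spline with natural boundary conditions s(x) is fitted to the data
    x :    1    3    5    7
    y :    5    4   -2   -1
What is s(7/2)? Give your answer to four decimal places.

With M_i denoting the second derivative at x_i, h_i = 2, 2, 2, and Δ_i = (y_(i+1) − y_i)/h_i = -1/2, -3, 1/2:
  2·M_0 + 8·M_1 + 2·M_2 = 6(Δ_1 - Δ_0) = -15
  2·M_1 + 8·M_2 + 2·M_3 = 6(Δ_2 - Δ_1) = 21
Natural end conditions: M_0 = M_3 = 0.
Hence M_0 = 0, M_1 = -27/10, M_2 = 33/10, M_3 = 0.
On [3, 5], s(x) = 4 - 23/10·(x - 3) - 27/20·(x - 3)² + 1/2·(x - 3)³.
With (x - 3) = 1/2: s(7/2) = 103/40.

2.5750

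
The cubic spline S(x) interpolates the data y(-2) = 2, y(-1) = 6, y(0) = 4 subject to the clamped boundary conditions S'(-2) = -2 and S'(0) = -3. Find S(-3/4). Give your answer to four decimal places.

Let σ_i = S''(x_i). Step sizes h_i = 1, 1; slopes of the chords Δ_i = (y_(i+1) - y_i)/h_i = 4, -2.
  1·σ_0 + 4·σ_1 + 1·σ_2 = 6(Δ_1 - Δ_0) = -36
Clamped end conditions give two more equations: 2h_0·σ_0 + h_0·σ_1 = 6(Δ_0 - S'(-2)) = 36 and h_1·σ_1 + 2h_1·σ_2 = 6(S'(0) - Δ_1) = -6.
Forward elimination and back-substitution give σ_0 = 53/2, σ_1 = -17, σ_2 = 11/2.
On [-1, 0], S(x) = 6 + 11/4·(x + 1) - 17/2·(x + 1)² + 15/4·(x + 1)³.
With (x + 1) = 1/4: S(-3/4) = 1591/256.

6.2148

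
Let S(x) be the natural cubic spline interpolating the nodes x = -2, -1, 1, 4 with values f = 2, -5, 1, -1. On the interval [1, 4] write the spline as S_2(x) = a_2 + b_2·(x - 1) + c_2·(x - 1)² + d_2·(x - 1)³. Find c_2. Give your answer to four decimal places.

Put M_i = S'' at the i-th knot. Here h = (1, 2, 3) and Δ = (-7, 3, -2/3), so the interior equations h_(i-1)·M_(i-1) + 2(h_(i-1)+h_i)·M_i + h_i·M_(i+1) = 6(Δ_i − Δ_(i-1)) read
  1·M_0 + 6·M_1 + 2·M_2 = 6(Δ_1 - Δ_0) = 60
  2·M_1 + 10·M_2 + 3·M_3 = 6(Δ_2 - Δ_1) = -22
Natural end conditions: M_0 = M_3 = 0.
Hence M_0 = 0, M_1 = 23/2, M_2 = -9/2, M_3 = 0.
On [1, 4], with S_2(x) = a_2 + b_2·(x - 1) + c_2·(x - 1)² + d_2·(x - 1)³: c_2 = M_2/2 = -9/4, d_2 = (M_3 - M_2)/(6h_2) = 1/4, b_2 = Δ_2 - h_2(2M_2 + M_3)/6 = 23/6.

-2.2500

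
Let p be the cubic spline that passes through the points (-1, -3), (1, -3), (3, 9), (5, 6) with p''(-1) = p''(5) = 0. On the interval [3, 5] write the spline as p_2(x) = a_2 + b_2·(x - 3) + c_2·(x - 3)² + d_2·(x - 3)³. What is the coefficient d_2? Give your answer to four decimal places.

Put M_i = p'' at the i-th knot. Here h = (2, 2, 2) and Δ = (0, 6, -3/2), so the interior equations h_(i-1)·M_(i-1) + 2(h_(i-1)+h_i)·M_i + h_i·M_(i+1) = 6(Δ_i − Δ_(i-1)) read
  2·M_0 + 8·M_1 + 2·M_2 = 6(Δ_1 - Δ_0) = 36
  2·M_1 + 8·M_2 + 2·M_3 = 6(Δ_2 - Δ_1) = -45
Natural end conditions: M_0 = M_3 = 0.
Solving the tridiagonal system: M_0 = 0, M_1 = 63/10, M_2 = -36/5, M_3 = 0.
On [3, 5], with p_2(x) = a_2 + b_2·(x - 3) + c_2·(x - 3)² + d_2·(x - 3)³: c_2 = M_2/2 = -18/5, d_2 = (M_3 - M_2)/(6h_2) = 3/5, b_2 = Δ_2 - h_2(2M_2 + M_3)/6 = 33/10.

0.6000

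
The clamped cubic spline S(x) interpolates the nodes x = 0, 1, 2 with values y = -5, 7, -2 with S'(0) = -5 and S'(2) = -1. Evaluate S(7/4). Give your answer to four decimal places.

With M_i denoting the second derivative at x_i, h_i = 1, 1, and Δ_i = (y_(i+1) − y_i)/h_i = 12, -9:
  1·M_0 + 4·M_1 + 1·M_2 = 6(Δ_1 - Δ_0) = -126
Clamped end conditions give two more equations: 2h_0·M_0 + h_0·M_1 = 6(Δ_0 - S'(0)) = 102 and h_1·M_1 + 2h_1·M_2 = 6(S'(2) - Δ_1) = 48.
Hence M_0 = 169/2, M_1 = -67, M_2 = 115/2.
On [1, 2], S(x) = 7 + 15/4·(x - 1) - 67/2·(x - 1)² + 83/4·(x - 1)³.
With (x - 1) = 3/4: S(7/4) = -71/256.

-0.2773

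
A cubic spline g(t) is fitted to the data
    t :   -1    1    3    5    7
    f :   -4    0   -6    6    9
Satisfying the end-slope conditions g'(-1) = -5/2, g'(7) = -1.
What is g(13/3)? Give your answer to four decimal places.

Put σ_i = g'' at the i-th knot. Here h = (2, 2, 2, 2) and Δ = (2, -3, 6, 3/2), so the interior equations h_(i-1)·σ_(i-1) + 2(h_(i-1)+h_i)·σ_i + h_i·σ_(i+1) = 6(Δ_i − Δ_(i-1)) read
  2·σ_0 + 8·σ_1 + 2·σ_2 = 6(Δ_1 - Δ_0) = -30
  2·σ_1 + 8·σ_2 + 2·σ_3 = 6(Δ_2 - Δ_1) = 54
  2·σ_2 + 8·σ_3 + 2·σ_4 = 6(Δ_3 - Δ_2) = -27
Clamped end conditions give two more equations: 2h_0·σ_0 + h_0·σ_1 = 6(Δ_0 - g'(-1)) = 27 and h_3·σ_3 + 2h_3·σ_4 = 6(g'(7) - Δ_3) = -15.
Forward elimination and back-substitution give σ_0 = 159/14, σ_1 = -129/14, σ_2 = 21/2, σ_3 = -81/14, σ_4 = -6/7.
On [3, 5], g(t) = -6 + 13/14·(t - 3) + 21/4·(t - 3)² - 19/14·(t - 3)³.
With (t - 3) = 4/3: g(13/3) = 256/189.

1.3545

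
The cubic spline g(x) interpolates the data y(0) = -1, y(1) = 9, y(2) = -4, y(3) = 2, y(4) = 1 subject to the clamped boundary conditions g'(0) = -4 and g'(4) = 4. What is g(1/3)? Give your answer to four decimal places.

With M_i denoting the second derivative at x_i, h_i = 1, 1, 1, 1, and Δ_i = (y_(i+1) − y_i)/h_i = 10, -13, 6, -1:
  1·M_0 + 4·M_1 + 1·M_2 = 6(Δ_1 - Δ_0) = -138
  1·M_1 + 4·M_2 + 1·M_3 = 6(Δ_2 - Δ_1) = 114
  1·M_2 + 4·M_3 + 1·M_4 = 6(Δ_3 - Δ_2) = -42
Clamped end conditions give two more equations: 2h_0·M_0 + h_0·M_1 = 6(Δ_0 - g'(0)) = 84 and h_3·M_3 + 2h_3·M_4 = 6(g'(4) - Δ_3) = 30.
Forward elimination and back-substitution give M_0 = 527/7, M_1 = -466/7, M_2 = 53, M_3 = -220/7, M_4 = 215/7.
On [0, 1], g(x) = -1 - 4·x + 527/14·x² - 331/14·x³.
With x = 1/3: g(1/3) = 184/189.

0.9735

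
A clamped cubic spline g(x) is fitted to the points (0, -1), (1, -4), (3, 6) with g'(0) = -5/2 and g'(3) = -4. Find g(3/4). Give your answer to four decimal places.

-3.7891

With m_i denoting the second derivative at x_i, h_i = 1, 2, and Δ_i = (y_(i+1) − y_i)/h_i = -3, 5:
  1·m_0 + 6·m_1 + 2·m_2 = 6(Δ_1 - Δ_0) = 48
Clamped end conditions give two more equations: 2h_0·m_0 + h_0·m_1 = 6(Δ_0 - g'(0)) = -3 and h_1·m_1 + 2h_1·m_2 = 6(g'(3) - Δ_1) = -54.
Solving the tridiagonal system: m_0 = -10, m_1 = 17, m_2 = -22.
On [0, 1], g(x) = -1 - 5/2·x - 5·x² + 9/2·x³.
With x = 3/4: g(3/4) = -485/128.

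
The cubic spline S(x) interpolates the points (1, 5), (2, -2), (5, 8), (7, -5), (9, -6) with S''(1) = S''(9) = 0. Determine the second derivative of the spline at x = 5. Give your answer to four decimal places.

Write M_i for S''(x_i). With h_i = 1, 3, 2, 2 and divided differences Δ_i = -7, 10/3, -13/2, -1/2, the continuity of S' gives the tridiagonal system
  1·M_0 + 8·M_1 + 3·M_2 = 6(Δ_1 - Δ_0) = 62
  3·M_1 + 10·M_2 + 2·M_3 = 6(Δ_2 - Δ_1) = -59
  2·M_2 + 8·M_3 + 2·M_4 = 6(Δ_3 - Δ_2) = 36
Natural end conditions: M_0 = M_4 = 0.
Solving: M_0 = 0, M_1 = 793/67, M_2 = -730/67, M_3 = 484/67, M_4 = 0.

-10.8955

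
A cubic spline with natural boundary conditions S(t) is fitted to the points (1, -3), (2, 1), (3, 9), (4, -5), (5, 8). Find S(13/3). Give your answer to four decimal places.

Put m_i = S'' at the i-th knot. Here h = (1, 1, 1, 1) and Δ = (4, 8, -14, 13), so the interior equations h_(i-1)·m_(i-1) + 2(h_(i-1)+h_i)·m_i + h_i·m_(i+1) = 6(Δ_i − Δ_(i-1)) read
  1·m_0 + 4·m_1 + 1·m_2 = 6(Δ_1 - Δ_0) = 24
  1·m_1 + 4·m_2 + 1·m_3 = 6(Δ_2 - Δ_1) = -132
  1·m_2 + 4·m_3 + 1·m_4 = 6(Δ_3 - Δ_2) = 162
Natural end conditions: m_0 = m_4 = 0.
Solving the tridiagonal system: m_0 = 0, m_1 = 75/4, m_2 = -51, m_3 = 213/4, m_4 = 0.
On [4, 5], S(t) = -5 - 19/4·(t - 4) + 213/8·(t - 4)² - 71/8·(t - 4)³.
With (t - 4) = 1/3: S(13/3) = -427/108.

-3.9537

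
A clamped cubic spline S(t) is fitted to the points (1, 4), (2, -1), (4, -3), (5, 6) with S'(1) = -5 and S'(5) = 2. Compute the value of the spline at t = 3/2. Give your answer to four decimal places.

With M_i denoting the second derivative at x_i, h_i = 1, 2, 1, and Δ_i = (y_(i+1) − y_i)/h_i = -5, -1, 9:
  1·M_0 + 6·M_1 + 2·M_2 = 6(Δ_1 - Δ_0) = 24
  2·M_1 + 6·M_2 + 1·M_3 = 6(Δ_2 - Δ_1) = 60
Clamped end conditions give two more equations: 2h_0·M_0 + h_0·M_1 = 6(Δ_0 - S'(1)) = 0 and h_2·M_2 + 2h_2·M_3 = 6(S'(5) - Δ_2) = -42.
Hence M_0 = 4/7, M_1 = -8/7, M_2 = 106/7, M_3 = -200/7.
On [1, 2], S(t) = 4 - 5·(t - 1) + 2/7·(t - 1)² - 2/7·(t - 1)³.
With (t - 1) = 1/2: S(3/2) = 43/28.

1.5357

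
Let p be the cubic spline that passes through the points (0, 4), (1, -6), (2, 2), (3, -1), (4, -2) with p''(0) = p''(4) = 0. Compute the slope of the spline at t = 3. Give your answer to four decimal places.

-4.2857

With m_i denoting the second derivative at x_i, h_i = 1, 1, 1, 1, and Δ_i = (y_(i+1) − y_i)/h_i = -10, 8, -3, -1:
  1·m_0 + 4·m_1 + 1·m_2 = 6(Δ_1 - Δ_0) = 108
  1·m_1 + 4·m_2 + 1·m_3 = 6(Δ_2 - Δ_1) = -66
  1·m_2 + 4·m_3 + 1·m_4 = 6(Δ_3 - Δ_2) = 12
Natural end conditions: m_0 = m_4 = 0.
Solving the tridiagonal system: m_0 = 0, m_1 = 237/7, m_2 = -192/7, m_3 = 69/7, m_4 = 0.
On [3, 4], p'(t) = b_3 + 2c_3·(t - 3) + 3d_3·(t - 3)² with b_3 = Δ_3 - h_3(2m_3 + m_4)/6 = -30/7, c_3 = m_3/2 = 69/14, d_3 = (m_4 - m_3)/(6h_3) = -23/14. So p'(3) = -30/7.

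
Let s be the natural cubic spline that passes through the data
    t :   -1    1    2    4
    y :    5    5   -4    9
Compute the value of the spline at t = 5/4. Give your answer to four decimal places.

2.7185

Write M_i for s''(x_i). With h_i = 2, 1, 2 and divided differences Δ_i = 0, -9, 13/2, the continuity of s' gives the tridiagonal system
  2·M_0 + 6·M_1 + 1·M_2 = 6(Δ_1 - Δ_0) = -54
  1·M_1 + 6·M_2 + 2·M_3 = 6(Δ_2 - Δ_1) = 93
Natural end conditions: M_0 = M_3 = 0.
Solving: M_0 = 0, M_1 = -417/35, M_2 = 612/35, M_3 = 0.
On [1, 2], s(t) = 5 - 278/35·(t - 1) - 417/70·(t - 1)² + 49/10·(t - 1)³.
With (t - 1) = 1/4: s(5/4) = 12179/4480.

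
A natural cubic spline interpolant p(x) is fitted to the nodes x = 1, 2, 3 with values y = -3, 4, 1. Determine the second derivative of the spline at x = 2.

With σ_i denoting the second derivative at x_i, h_i = 1, 1, and Δ_i = (y_(i+1) − y_i)/h_i = 7, -3:
  1·σ_0 + 4·σ_1 + 1·σ_2 = 6(Δ_1 - Δ_0) = -60
Natural end conditions: σ_0 = σ_2 = 0.
Forward elimination and back-substitution give σ_0 = 0, σ_1 = -15, σ_2 = 0.

-15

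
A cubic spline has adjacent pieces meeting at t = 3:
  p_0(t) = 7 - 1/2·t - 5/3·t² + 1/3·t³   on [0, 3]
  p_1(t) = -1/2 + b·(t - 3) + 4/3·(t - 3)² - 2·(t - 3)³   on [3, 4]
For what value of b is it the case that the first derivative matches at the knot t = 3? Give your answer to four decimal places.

-1.5000

p_0'(t) = -1/2 - 10/3·t + 1·t², so p_0'(3) = -3/2. On the right, p_1'(3) = b, so b = -3/2.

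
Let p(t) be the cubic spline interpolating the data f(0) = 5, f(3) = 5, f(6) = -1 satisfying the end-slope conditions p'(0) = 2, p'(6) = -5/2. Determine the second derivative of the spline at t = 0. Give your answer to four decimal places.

Let M_i = p''(x_i). Step sizes h_i = 3, 3; slopes of the chords Δ_i = (y_(i+1) - y_i)/h_i = 0, -2.
  3·M_0 + 12·M_1 + 3·M_2 = 6(Δ_1 - Δ_0) = -12
Clamped end conditions give two more equations: 2h_0·M_0 + h_0·M_1 = 6(Δ_0 - p'(0)) = -12 and h_1·M_1 + 2h_1·M_2 = 6(p'(6) - Δ_1) = -3.
Forward elimination and back-substitution give M_0 = -7/4, M_1 = -1/2, M_2 = -1/4.

-1.7500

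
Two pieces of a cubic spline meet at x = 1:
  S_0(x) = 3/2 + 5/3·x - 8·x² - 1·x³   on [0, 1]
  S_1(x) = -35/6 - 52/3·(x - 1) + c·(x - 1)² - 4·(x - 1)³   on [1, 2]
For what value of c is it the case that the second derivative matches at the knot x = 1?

S_0''(x) = -16 - 6·x, so S_0''(1) = -22. On the right, S_1''(1) = 2c, so c = -11.

-11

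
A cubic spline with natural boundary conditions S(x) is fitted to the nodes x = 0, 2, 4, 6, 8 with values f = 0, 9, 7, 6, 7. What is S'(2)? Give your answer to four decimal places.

1.5179

Write m_i for S''(x_i). With h_i = 2, 2, 2, 2 and divided differences Δ_i = 9/2, -1, -1/2, 1/2, the continuity of S' gives the tridiagonal system
  2·m_0 + 8·m_1 + 2·m_2 = 6(Δ_1 - Δ_0) = -33
  2·m_1 + 8·m_2 + 2·m_3 = 6(Δ_2 - Δ_1) = 3
  2·m_2 + 8·m_3 + 2·m_4 = 6(Δ_3 - Δ_2) = 6
Natural end conditions: m_0 = m_4 = 0.
Solving the tridiagonal system: m_0 = 0, m_1 = -501/112, m_2 = 39/28, m_3 = 45/112, m_4 = 0.
On [2, 4], S'(x) = b_1 + 2c_1·(x - 2) + 3d_1·(x - 2)² with b_1 = Δ_1 - h_1(2m_1 + m_2)/6 = 85/56, c_1 = m_1/2 = -501/224, d_1 = (m_2 - m_1)/(6h_1) = 219/448. So S'(2) = 85/56.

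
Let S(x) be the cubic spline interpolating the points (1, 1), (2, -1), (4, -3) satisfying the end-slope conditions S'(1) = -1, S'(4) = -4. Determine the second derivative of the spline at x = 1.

-5

Let M_i = S''(x_i). Step sizes h_i = 1, 2; slopes of the chords Δ_i = (y_(i+1) - y_i)/h_i = -2, -1.
  1·M_0 + 6·M_1 + 2·M_2 = 6(Δ_1 - Δ_0) = 6
Clamped end conditions give two more equations: 2h_0·M_0 + h_0·M_1 = 6(Δ_0 - S'(1)) = -6 and h_1·M_1 + 2h_1·M_2 = 6(S'(4) - Δ_1) = -18.
Forward elimination and back-substitution give M_0 = -5, M_1 = 4, M_2 = -13/2.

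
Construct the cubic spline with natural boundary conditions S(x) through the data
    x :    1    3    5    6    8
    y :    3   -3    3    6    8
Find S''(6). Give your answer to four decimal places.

With M_i denoting the second derivative at x_i, h_i = 2, 2, 1, 2, and Δ_i = (y_(i+1) − y_i)/h_i = -3, 3, 3, 1:
  2·M_0 + 8·M_1 + 2·M_2 = 6(Δ_1 - Δ_0) = 36
  2·M_1 + 6·M_2 + 1·M_3 = 6(Δ_2 - Δ_1) = 0
  1·M_2 + 6·M_3 + 2·M_4 = 6(Δ_3 - Δ_2) = -12
Natural end conditions: M_0 = M_4 = 0.
Solving the tridiagonal system: M_0 = 0, M_1 = 309/64, M_2 = -21/16, M_3 = -57/32, M_4 = 0.

-1.7813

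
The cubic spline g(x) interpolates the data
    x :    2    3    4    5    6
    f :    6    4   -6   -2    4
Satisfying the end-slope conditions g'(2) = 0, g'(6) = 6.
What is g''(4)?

27

Write M_i for g''(x_i). With h_i = 1, 1, 1, 1 and divided differences Δ_i = -2, -10, 4, 6, the continuity of g' gives the tridiagonal system
  1·M_0 + 4·M_1 + 1·M_2 = 6(Δ_1 - Δ_0) = -48
  1·M_1 + 4·M_2 + 1·M_3 = 6(Δ_2 - Δ_1) = 84
  1·M_2 + 4·M_3 + 1·M_4 = 6(Δ_3 - Δ_2) = 12
Clamped end conditions give two more equations: 2h_0·M_0 + h_0·M_1 = 6(Δ_0 - g'(2)) = -12 and h_3·M_3 + 2h_3·M_4 = 6(g'(6) - Δ_3) = 0.
Solving the tridiagonal system: M_0 = 27/7, M_1 = -138/7, M_2 = 27, M_3 = -30/7, M_4 = 15/7.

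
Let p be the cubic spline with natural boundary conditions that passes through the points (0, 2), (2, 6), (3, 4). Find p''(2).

Write m_i for p''(x_i). With h_i = 2, 1 and divided differences Δ_i = 2, -2, the continuity of p' gives the tridiagonal system
  2·m_0 + 6·m_1 + 1·m_2 = 6(Δ_1 - Δ_0) = -24
Natural end conditions: m_0 = m_2 = 0.
Hence m_0 = 0, m_1 = -4, m_2 = 0.

-4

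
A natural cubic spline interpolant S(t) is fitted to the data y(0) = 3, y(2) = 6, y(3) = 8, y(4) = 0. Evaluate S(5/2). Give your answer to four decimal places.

With M_i denoting the second derivative at x_i, h_i = 2, 1, 1, and Δ_i = (y_(i+1) − y_i)/h_i = 3/2, 2, -8:
  2·M_0 + 6·M_1 + 1·M_2 = 6(Δ_1 - Δ_0) = 3
  1·M_1 + 4·M_2 + 1·M_3 = 6(Δ_2 - Δ_1) = -60
Natural end conditions: M_0 = M_3 = 0.
Solving: M_0 = 0, M_1 = 72/23, M_2 = -363/23, M_3 = 0.
On [2, 3], S(t) = 6 + 165/46·(t - 2) + 36/23·(t - 2)² - 145/46·(t - 2)³.
With (t - 2) = 1/2: S(5/2) = 2867/368.

7.7908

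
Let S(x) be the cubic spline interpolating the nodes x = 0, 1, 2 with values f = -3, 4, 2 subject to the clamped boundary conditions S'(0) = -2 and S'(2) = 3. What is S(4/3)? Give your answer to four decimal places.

With M_i denoting the second derivative at x_i, h_i = 1, 1, and Δ_i = (y_(i+1) − y_i)/h_i = 7, -2:
  1·M_0 + 4·M_1 + 1·M_2 = 6(Δ_1 - Δ_0) = -54
Clamped end conditions give two more equations: 2h_0·M_0 + h_0·M_1 = 6(Δ_0 - S'(0)) = 54 and h_1·M_1 + 2h_1·M_2 = 6(S'(2) - Δ_1) = 30.
Forward elimination and back-substitution give M_0 = 43, M_1 = -32, M_2 = 31.
On [1, 2], S(x) = 4 + 7/2·(x - 1) - 16·(x - 1)² + 21/2·(x - 1)³.
With (x - 1) = 1/3: S(4/3) = 34/9.

3.7778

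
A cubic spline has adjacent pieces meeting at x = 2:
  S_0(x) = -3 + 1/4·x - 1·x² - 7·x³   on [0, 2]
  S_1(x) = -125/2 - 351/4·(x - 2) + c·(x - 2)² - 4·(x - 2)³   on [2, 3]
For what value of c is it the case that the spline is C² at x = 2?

S_0''(x) = -2 - 42·x, so S_0''(2) = -86. On the right, S_1''(2) = 2c, so c = -43.

-43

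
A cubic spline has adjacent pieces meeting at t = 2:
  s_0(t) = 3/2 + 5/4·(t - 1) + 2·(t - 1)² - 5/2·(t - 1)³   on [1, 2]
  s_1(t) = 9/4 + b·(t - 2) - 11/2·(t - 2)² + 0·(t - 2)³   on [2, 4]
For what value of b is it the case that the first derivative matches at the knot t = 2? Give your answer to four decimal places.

s_0'(t) = 5/4 + 4·(t - 1) - 15/2·(t - 1)², so s_0'(2) = -9/4. On the right, s_1'(2) = b, so b = -9/4.

-2.2500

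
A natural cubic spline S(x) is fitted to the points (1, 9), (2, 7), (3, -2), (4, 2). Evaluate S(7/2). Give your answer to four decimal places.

-1.4750

Write σ_i for S''(x_i). With h_i = 1, 1, 1 and divided differences Δ_i = -2, -9, 4, the continuity of S' gives the tridiagonal system
  1·σ_0 + 4·σ_1 + 1·σ_2 = 6(Δ_1 - Δ_0) = -42
  1·σ_1 + 4·σ_2 + 1·σ_3 = 6(Δ_2 - Δ_1) = 78
Natural end conditions: σ_0 = σ_3 = 0.
Forward elimination and back-substitution give σ_0 = 0, σ_1 = -82/5, σ_2 = 118/5, σ_3 = 0.
On [3, 4], S(x) = -2 - 58/15·(x - 3) + 59/5·(x - 3)² - 59/15·(x - 3)³.
With (x - 3) = 1/2: S(7/2) = -59/40.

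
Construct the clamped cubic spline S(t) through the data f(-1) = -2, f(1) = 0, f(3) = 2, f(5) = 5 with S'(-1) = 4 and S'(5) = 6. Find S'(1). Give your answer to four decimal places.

0.4333

Write M_i for S''(x_i). With h_i = 2, 2, 2 and divided differences Δ_i = 1, 1, 3/2, the continuity of S' gives the tridiagonal system
  2·M_0 + 8·M_1 + 2·M_2 = 6(Δ_1 - Δ_0) = 0
  2·M_1 + 8·M_2 + 2·M_3 = 6(Δ_2 - Δ_1) = 3
Clamped end conditions give two more equations: 2h_0·M_0 + h_0·M_1 = 6(Δ_0 - S'(-1)) = -18 and h_2·M_2 + 2h_2·M_3 = 6(S'(5) - Δ_2) = 27.
Forward elimination and back-substitution give M_0 = -163/30, M_1 = 28/15, M_2 = -61/30, M_3 = 233/30.
On [1, 3], S'(t) = b_1 + 2c_1·(t - 1) + 3d_1·(t - 1)² with b_1 = Δ_1 - h_1(2M_1 + M_2)/6 = 13/30, c_1 = M_1/2 = 14/15, d_1 = (M_2 - M_1)/(6h_1) = -13/40. So S'(1) = 13/30.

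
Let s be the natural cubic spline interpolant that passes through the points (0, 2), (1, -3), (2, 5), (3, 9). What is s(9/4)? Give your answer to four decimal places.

Write m_i for s''(x_i). With h_i = 1, 1, 1 and divided differences Δ_i = -5, 8, 4, the continuity of s' gives the tridiagonal system
  1·m_0 + 4·m_1 + 1·m_2 = 6(Δ_1 - Δ_0) = 78
  1·m_1 + 4·m_2 + 1·m_3 = 6(Δ_2 - Δ_1) = -24
Natural end conditions: m_0 = m_3 = 0.
Solving the tridiagonal system: m_0 = 0, m_1 = 112/5, m_2 = -58/5, m_3 = 0.
On [2, 3], s(x) = 5 + 118/15·(x - 2) - 29/5·(x - 2)² + 29/15·(x - 2)³.
With (x - 2) = 1/4: s(9/4) = 2123/320.

6.6344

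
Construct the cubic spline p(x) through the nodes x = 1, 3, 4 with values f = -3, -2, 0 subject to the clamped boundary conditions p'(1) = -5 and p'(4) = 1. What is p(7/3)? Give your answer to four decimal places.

With M_i denoting the second derivative at x_i, h_i = 2, 1, and Δ_i = (y_(i+1) − y_i)/h_i = 1/2, 2:
  2·M_0 + 6·M_1 + 1·M_2 = 6(Δ_1 - Δ_0) = 9
Clamped end conditions give two more equations: 2h_0·M_0 + h_0·M_1 = 6(Δ_0 - p'(1)) = 33 and h_1·M_1 + 2h_1·M_2 = 6(p'(4) - Δ_1) = -6.
Forward elimination and back-substitution give M_0 = 35/4, M_1 = -1, M_2 = -5/2.
On [1, 3], p(x) = -3 - 5·(x - 1) + 35/8·(x - 1)² - 13/16·(x - 1)³.
With (x - 1) = 4/3: p(7/3) = -103/27.

-3.8148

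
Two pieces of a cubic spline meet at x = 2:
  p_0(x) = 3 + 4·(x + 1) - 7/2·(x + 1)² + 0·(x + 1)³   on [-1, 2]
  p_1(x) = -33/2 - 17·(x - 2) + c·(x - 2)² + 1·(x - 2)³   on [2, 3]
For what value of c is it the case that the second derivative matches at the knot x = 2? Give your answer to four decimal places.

p_0''(x) = -7 + 0·(x + 1), so p_0''(2) = -7. On the right, p_1''(2) = 2c, so c = -7/2.

-3.5000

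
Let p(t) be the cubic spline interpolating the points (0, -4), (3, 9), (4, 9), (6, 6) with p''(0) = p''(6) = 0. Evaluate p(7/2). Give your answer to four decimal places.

9.2566

With M_i denoting the second derivative at x_i, h_i = 3, 1, 2, and Δ_i = (y_(i+1) − y_i)/h_i = 13/3, 0, -3/2:
  3·M_0 + 8·M_1 + 1·M_2 = 6(Δ_1 - Δ_0) = -26
  1·M_1 + 6·M_2 + 2·M_3 = 6(Δ_2 - Δ_1) = -9
Natural end conditions: M_0 = M_3 = 0.
Solving: M_0 = 0, M_1 = -147/47, M_2 = -46/47, M_3 = 0.
On [3, 4], p(t) = 9 + 170/141·(t - 3) - 147/94·(t - 3)² + 101/282·(t - 3)³.
With (t - 3) = 1/2: p(7/2) = 6961/752.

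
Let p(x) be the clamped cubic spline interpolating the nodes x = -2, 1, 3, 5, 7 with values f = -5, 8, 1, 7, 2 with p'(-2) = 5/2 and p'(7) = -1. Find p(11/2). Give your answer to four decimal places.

6.5102

Put M_i = p'' at the i-th knot. Here h = (3, 2, 2, 2) and Δ = (13/3, -7/2, 3, -5/2), so the interior equations h_(i-1)·M_(i-1) + 2(h_(i-1)+h_i)·M_i + h_i·M_(i+1) = 6(Δ_i − Δ_(i-1)) read
  3·M_0 + 10·M_1 + 2·M_2 = 6(Δ_1 - Δ_0) = -47
  2·M_1 + 8·M_2 + 2·M_3 = 6(Δ_2 - Δ_1) = 39
  2·M_2 + 8·M_3 + 2·M_4 = 6(Δ_3 - Δ_2) = -33
Clamped end conditions give two more equations: 2h_0·M_0 + h_0·M_1 = 6(Δ_0 - p'(-2)) = 11 and h_3·M_3 + 2h_3·M_4 = 6(p'(7) - Δ_3) = 9.
Hence M_0 = 412/69, M_1 = -571/69, M_2 = 1231/138, M_3 = -1091/138, M_4 = 428/69.
On [5, 7], p(x) = 7 + 97/138·(x - 5) - 1091/276·(x - 5)² + 649/552·(x - 5)³.
With (x - 5) = 1/2: p(11/2) = 9583/1472.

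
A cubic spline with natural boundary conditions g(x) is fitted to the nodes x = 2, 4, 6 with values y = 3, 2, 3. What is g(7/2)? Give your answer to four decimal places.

With M_i denoting the second derivative at x_i, h_i = 2, 2, and Δ_i = (y_(i+1) − y_i)/h_i = -1/2, 1/2:
  2·M_0 + 8·M_1 + 2·M_2 = 6(Δ_1 - Δ_0) = 6
Natural end conditions: M_0 = M_2 = 0.
Forward elimination and back-substitution give M_0 = 0, M_1 = 3/4, M_2 = 0.
On [2, 4], g(x) = 3 - 3/4·(x - 2) + 0·(x - 2)² + 1/16·(x - 2)³.
With (x - 2) = 3/2: g(7/2) = 267/128.

2.0859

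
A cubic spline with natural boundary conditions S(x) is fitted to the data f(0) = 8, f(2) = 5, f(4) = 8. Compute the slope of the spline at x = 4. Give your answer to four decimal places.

With M_i denoting the second derivative at x_i, h_i = 2, 2, and Δ_i = (y_(i+1) − y_i)/h_i = -3/2, 3/2:
  2·M_0 + 8·M_1 + 2·M_2 = 6(Δ_1 - Δ_0) = 18
Natural end conditions: M_0 = M_2 = 0.
Solving: M_0 = 0, M_1 = 9/4, M_2 = 0.
On [2, 4], S'(x) = b_1 + 2c_1·(x - 2) + 3d_1·(x - 2)² with b_1 = Δ_1 - h_1(2M_1 + M_2)/6 = 0, c_1 = M_1/2 = 9/8, d_1 = (M_2 - M_1)/(6h_1) = -3/16. So S'(4) = 9/4.

2.2500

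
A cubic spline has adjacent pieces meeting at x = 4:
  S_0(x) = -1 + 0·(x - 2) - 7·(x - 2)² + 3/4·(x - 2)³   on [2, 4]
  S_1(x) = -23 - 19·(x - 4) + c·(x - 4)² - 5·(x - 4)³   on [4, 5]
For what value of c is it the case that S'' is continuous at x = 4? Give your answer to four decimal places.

S_0''(x) = -14 + 9/2·(x - 2), so S_0''(4) = -5. On the right, S_1''(4) = 2c, so c = -5/2.

-2.5000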